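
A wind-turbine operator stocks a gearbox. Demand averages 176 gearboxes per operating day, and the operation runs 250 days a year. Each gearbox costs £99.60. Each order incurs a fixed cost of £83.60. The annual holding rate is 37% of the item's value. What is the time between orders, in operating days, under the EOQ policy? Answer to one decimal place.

Annual demand D = 176 × 250 = 44,000.
Holding cost H = 0.37 × £99.60 = £36.8520 per unit per year.
Q* = √(2DS/H) = √(2 × 44,000 × 83.6 / 36.852) ≈ 446.80.
Cycle time = Q*/D × 250 = 446.80 / 44,000 × 250 ≈ 2.539 days.

T ≈ 2.5 days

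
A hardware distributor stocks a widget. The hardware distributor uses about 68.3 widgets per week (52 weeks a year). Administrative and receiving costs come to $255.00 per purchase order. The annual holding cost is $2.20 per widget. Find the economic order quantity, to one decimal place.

Annual demand D = 68.3 × 52 = 3,551.6.
EOQ = √(2DS / H) = √(2 × 3,551.6 × 255 / 2.2).
= √(1,811,316 / 2.2) = √823,325.4545 ≈ 907.373.

Q* ≈ 907.4 widgets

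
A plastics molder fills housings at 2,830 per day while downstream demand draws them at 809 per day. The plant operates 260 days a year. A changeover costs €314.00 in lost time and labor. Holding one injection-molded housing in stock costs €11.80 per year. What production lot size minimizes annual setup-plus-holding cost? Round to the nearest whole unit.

Annual demand D = 809 × 260 = 210,340.
Production build-up factor (1 − d/p) = 1 − 809/2,830 = 0.7141.
Q* = √(2DS / (H(1 − d/p))) = √(2 × 210,340 × 314 / (11.8 × 0.7141)).
= √(132,093,520 / 8.4268) ≈ 3959.222.

Q* ≈ 3,959 housings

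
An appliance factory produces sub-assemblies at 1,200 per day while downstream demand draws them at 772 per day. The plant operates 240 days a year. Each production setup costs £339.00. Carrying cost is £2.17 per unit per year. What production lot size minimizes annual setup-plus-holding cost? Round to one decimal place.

Q* ≈ 12,740.0 sub-assemblies

Annual demand D = 772 × 240 = 185,280.
Production build-up factor (1 − d/p) = 1 − 772/1,200 = 0.3567.
Q* = √(2DS / (H(1 − d/p))) = √(2 × 185,280 × 339 / (2.17 × 0.3567)).
= √(125,619,840 / 0.774) ≈ 12739.958.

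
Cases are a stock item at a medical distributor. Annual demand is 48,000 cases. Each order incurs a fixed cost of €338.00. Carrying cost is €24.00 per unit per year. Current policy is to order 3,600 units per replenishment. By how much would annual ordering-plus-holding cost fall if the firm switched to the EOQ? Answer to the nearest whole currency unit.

EOQ = √(2DS/H) = √(2 × 48,000 × 338 / 24) ≈ 1162.76.
Cost at Q* = (D/Q*)S + (Q*/2)H = √(2DSH) ≈ €27,906.13.
Cost at Q = 3,600: (48,000/3,600)×338 + (3,600/2)×24 = €4,506.67 + €43,200.00 = €47,706.67.
Excess = €47,706.67 − €27,906.13 = €19,800.54.

Extra cost ≈ €19,801 per year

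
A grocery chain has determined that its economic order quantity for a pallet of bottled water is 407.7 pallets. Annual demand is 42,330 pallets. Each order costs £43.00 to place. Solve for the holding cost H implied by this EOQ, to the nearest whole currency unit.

H ≈ £22

Invert the EOQ relation Q*² = 2DS/H.
From Q* = √(2DS/H): H = 2DS / Q*² = 2 × 42,330 × 43 / 407.7² = 21.9011.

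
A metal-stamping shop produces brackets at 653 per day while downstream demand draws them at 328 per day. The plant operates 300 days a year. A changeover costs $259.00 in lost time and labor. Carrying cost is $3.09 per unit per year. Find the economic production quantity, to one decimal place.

Q* ≈ 5,757.0 brackets

Annual demand D = 328 × 300 = 98,400.
Production build-up factor (1 − d/p) = 1 − 328/653 = 0.4977.
Q* = √(2DS / (H(1 − d/p))) = √(2 × 98,400 × 259 / (3.09 × 0.4977)).
= √(50,971,200 / 1.5379) ≈ 5757.025.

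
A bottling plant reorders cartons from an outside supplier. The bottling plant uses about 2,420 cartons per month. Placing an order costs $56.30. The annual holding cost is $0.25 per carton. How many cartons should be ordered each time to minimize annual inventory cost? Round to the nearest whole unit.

Annual demand D = 2,420 × 12 = 29,040.
EOQ = √(2DS / H) = √(2 × 29,040 × 56.3 / 0.25).
= √(3,269,904 / 0.25) = √13,079,616 ≈ 3616.575.

Q* ≈ 3,617 cartons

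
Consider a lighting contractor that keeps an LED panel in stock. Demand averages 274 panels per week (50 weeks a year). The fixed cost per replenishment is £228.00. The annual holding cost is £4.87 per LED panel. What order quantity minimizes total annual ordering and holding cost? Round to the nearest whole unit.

Q* ≈ 1,133 panels

Annual demand D = 274 × 50 = 13,700.
EOQ = √(2DS / H) = √(2 × 13,700 × 228 / 4.87).
= √(6,247,200 / 4.87) = √1,282,792.6078 ≈ 1132.604.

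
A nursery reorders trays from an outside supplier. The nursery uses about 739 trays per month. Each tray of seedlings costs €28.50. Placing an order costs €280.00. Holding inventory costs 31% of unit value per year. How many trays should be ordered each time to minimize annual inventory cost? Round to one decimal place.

Q* ≈ 749.7 trays

Annual demand D = 739 × 12 = 8,868.
Holding cost H = 0.31 × €28.50 = €8.8350 per unit per year.
EOQ = √(2DS / H) = √(2 × 8,868 × 280 / 8.835).
= √(4,966,080 / 8.835) = √562,091.6808 ≈ 749.728.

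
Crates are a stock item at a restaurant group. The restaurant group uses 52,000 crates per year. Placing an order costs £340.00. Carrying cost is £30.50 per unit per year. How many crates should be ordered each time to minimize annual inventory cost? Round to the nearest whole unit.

EOQ = √(2DS / H) = √(2 × 52,000 × 340 / 30.5).
= √(35,360,000 / 30.5) = √1,159,344.2623 ≈ 1076.728.

Q* ≈ 1,077 crates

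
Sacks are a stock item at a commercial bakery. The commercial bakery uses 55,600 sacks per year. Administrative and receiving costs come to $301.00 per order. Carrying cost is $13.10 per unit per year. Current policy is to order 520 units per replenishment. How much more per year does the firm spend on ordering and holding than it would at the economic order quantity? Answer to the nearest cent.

EOQ = √(2DS/H) = √(2 × 55,600 × 301 / 13.1) ≈ 1598.45.
Cost at Q* = (D/Q*)S + (Q*/2)H = √(2DSH) ≈ $20,939.74.
Cost at Q = 520: (55,600/520)×301 + (520/2)×13.1 = $32,183.85 + $3,406.00 = $35,589.85.
Excess = $35,589.85 − $20,939.74 = $14,650.11.

Extra cost ≈ $14,650.11 per year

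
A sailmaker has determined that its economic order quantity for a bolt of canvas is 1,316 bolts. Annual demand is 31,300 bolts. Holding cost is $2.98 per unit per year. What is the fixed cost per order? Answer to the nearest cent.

The basic EOQ model gives Q* = √(2DS/H); rearrange for the unknown.
From Q* = √(2DS/H): S = Q*²H / (2D) = 1,316² × 2.98 / (2 × 31,300) = 82.4430.

S ≈ $82.44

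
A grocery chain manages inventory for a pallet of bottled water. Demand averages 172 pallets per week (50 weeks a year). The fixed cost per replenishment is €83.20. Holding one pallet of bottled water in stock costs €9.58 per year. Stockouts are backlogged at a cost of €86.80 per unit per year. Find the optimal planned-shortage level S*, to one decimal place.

Annual demand D = 172 × 50 = 8,600.
With planned backorders, Q* = √(2DS/H) · √((H+B)/B).
√(2DS/H) = √(2 × 8,600 × 83.2 / 9.58) = 386.494.
√((H+B)/B) = √((9.58+86.8)/86.8) = 1.0537.
Q* ≈ 407.265.
S* = Q* · H/(H+B) = 407.265 × 9.58/96.38 ≈ 40.481.

S* ≈ 40.5 pallets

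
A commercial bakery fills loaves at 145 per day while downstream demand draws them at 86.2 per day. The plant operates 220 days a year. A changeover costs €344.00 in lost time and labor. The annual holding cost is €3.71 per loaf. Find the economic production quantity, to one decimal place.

Annual demand D = 86.2 × 220 = 18,964.
Production build-up factor (1 − d/p) = 1 − 86.2/145 = 0.4055.
Q* = √(2DS / (H(1 − d/p))) = √(2 × 18,964 × 344 / (3.71 × 0.4055)).
= √(13,047,232 / 1.5045) ≈ 2944.880.

Q* ≈ 2,944.9 loaves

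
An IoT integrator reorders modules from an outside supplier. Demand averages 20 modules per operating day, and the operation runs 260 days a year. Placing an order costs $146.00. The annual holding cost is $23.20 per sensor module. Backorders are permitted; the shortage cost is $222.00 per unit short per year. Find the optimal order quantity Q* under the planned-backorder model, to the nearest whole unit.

Q* ≈ 269 modules

Annual demand D = 20 × 260 = 5,200.
With planned backorders, Q* = √(2DS/H) · √((H+B)/B).
√(2DS/H) = √(2 × 5,200 × 146 / 23.2) = 255.829.
√((H+B)/B) = √((23.2+222)/222) = 1.0510.
Q* ≈ 268.864.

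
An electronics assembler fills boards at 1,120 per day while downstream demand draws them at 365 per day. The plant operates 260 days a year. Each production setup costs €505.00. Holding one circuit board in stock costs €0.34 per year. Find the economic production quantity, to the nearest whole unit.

Q* ≈ 20,450 boards

Annual demand D = 365 × 260 = 94,900.
Production build-up factor (1 − d/p) = 1 − 365/1,120 = 0.6741.
Q* = √(2DS / (H(1 − d/p))) = √(2 × 94,900 × 505 / (0.34 × 0.6741)).
= √(95,849,000 / 0.2292) ≈ 20449.838.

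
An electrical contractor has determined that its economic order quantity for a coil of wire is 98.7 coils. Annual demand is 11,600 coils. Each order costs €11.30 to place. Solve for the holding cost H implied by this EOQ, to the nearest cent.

Squaring Q* = √(2DS/H) gives Q*² = 2DS/H.
From Q* = √(2DS/H): H = 2DS / Q*² = 2 × 11,600 × 11.3 / 98.7² = 26.9111.

H ≈ €26.91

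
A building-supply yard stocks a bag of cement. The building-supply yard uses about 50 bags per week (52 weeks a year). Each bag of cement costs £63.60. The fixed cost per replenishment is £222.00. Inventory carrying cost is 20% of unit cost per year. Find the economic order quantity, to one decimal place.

Q* ≈ 301.3 bags

Annual demand D = 50 × 52 = 2,600.
Holding cost H = 0.20 × £63.60 = £12.7200 per unit per year.
EOQ = √(2DS / H) = √(2 × 2,600 × 222 / 12.72).
= √(1,154,400 / 12.72) = √90,754.717 ≈ 301.255.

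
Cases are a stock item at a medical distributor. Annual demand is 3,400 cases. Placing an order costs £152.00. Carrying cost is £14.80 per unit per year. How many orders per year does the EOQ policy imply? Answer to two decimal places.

EOQ = √(2DS/H) = √(2 × 3,400 × 152 / 14.8) ≈ 264.27.
Orders per year = D / Q* = 3,400 / 264.27 ≈ 12.866.

N ≈ 12.87 orders per year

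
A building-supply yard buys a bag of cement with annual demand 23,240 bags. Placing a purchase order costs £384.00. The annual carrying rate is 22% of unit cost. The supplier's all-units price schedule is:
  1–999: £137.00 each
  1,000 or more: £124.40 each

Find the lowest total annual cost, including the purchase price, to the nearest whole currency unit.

Holding cost per unit per year at price C is H = 0.22·C.
Evaluate total cost at each tier's feasible EOQ or, if the EOQ is below the tier, at the tier's minimum quantity.
EOQ at £137.00 = 769.5 (feasible in tier 1): TC = 23,240×£137.00 + (23,240/769.5)×384 + (769.5/2)×0.22×£137.00 = £3,207,073.71.
EOQ at £124.40 = 807.6 < 1000, so use break Q=1000: TC = 23,240×£124.40 + (23,240/1000.0)×384 + (1000.0/2)×0.22×£124.40 = £2,913,664.16.
Lowest total cost among the candidates is at Q = 1000.0.

TC* ≈ £2,913,664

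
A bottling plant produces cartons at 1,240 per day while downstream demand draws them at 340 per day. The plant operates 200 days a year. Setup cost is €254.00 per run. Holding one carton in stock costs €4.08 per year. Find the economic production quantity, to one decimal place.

Q* ≈ 3,415.4 cartons

Annual demand D = 340 × 200 = 68,000.
Production build-up factor (1 − d/p) = 1 − 340/1,240 = 0.7258.
Q* = √(2DS / (H(1 − d/p))) = √(2 × 68,000 × 254 / (4.08 × 0.7258)).
= √(34,544,000 / 2.9613) ≈ 3415.433.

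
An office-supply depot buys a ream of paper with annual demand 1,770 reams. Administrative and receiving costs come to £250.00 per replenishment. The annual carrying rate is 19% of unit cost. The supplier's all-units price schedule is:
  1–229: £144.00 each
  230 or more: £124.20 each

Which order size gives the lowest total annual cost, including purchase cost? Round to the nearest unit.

Holding cost per unit per year at price C is H = 0.19·C.
Evaluate total cost at each tier's feasible EOQ or, if the EOQ is below the tier, at the tier's minimum quantity.
EOQ at £144.00 = 179.9 (feasible in tier 1): TC = 1,770×£144.00 + (1,770/179.9)×250 + (179.9/2)×0.19×£144.00 = £259,800.73.
EOQ at £124.20 = 193.7 < 230, so use break Q=230: TC = 1,770×£124.20 + (1,770/230.0)×250 + (230.0/2)×0.19×£124.20 = £224,471.68.
Lowest total cost is £224,471.68 at Q = 230.0.

Q* ≈ 230 reams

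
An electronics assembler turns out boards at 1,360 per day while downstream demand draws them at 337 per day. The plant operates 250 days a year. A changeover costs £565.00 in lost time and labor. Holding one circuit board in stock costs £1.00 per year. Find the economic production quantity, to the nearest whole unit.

Annual demand D = 337 × 250 = 84,250.
Production build-up factor (1 − d/p) = 1 − 337/1,360 = 0.7522.
Q* = √(2DS / (H(1 − d/p))) = √(2 × 84,250 × 565 / (1 × 0.7522)).
= √(95,202,500 / 0.7522) ≈ 11250.085.

Q* ≈ 11,250 boards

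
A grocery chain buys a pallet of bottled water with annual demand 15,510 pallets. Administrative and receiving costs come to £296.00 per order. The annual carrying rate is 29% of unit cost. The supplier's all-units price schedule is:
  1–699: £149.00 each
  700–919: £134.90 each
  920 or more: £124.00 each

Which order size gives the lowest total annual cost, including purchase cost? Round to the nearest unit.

Q* ≈ 920 pallets

Holding cost per unit per year at price C is H = 0.29·C.
Candidates are each tier's EOQ (if it falls in that tier) and each price-break quantity.
EOQ at £149.00 = 461.0 (feasible in tier 1): TC = 15,510×£149.00 + (15,510/461.0)×296 + (461.0/2)×0.29×£149.00 = £2,330,908.60.
EOQ at £134.90 = 484.5 < 700, so use break Q=700: TC = 15,510×£134.90 + (15,510/700.0)×296 + (700.0/2)×0.29×£134.90 = £2,112,549.86.
EOQ at £124.00 = 505.3 < 920, so use break Q=920: TC = 15,510×£124.00 + (15,510/920.0)×296 + (920.0/2)×0.29×£124.00 = £1,944,771.77.
Lowest total cost is £1,944,771.77 at Q = 920.0.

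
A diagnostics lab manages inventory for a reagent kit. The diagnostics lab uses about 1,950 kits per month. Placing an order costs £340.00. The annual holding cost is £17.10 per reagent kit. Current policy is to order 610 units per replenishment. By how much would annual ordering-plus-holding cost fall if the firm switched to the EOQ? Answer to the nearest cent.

Extra cost ≈ £1,762.81 per year

Annual demand D = 1,950 × 12 = 23,400.
EOQ = √(2DS/H) = √(2 × 23,400 × 340 / 17.1) ≈ 964.64.
Cost at Q* = (D/Q*)S + (Q*/2)H = √(2DSH) ≈ £16,495.31.
Cost at Q = 610: (23,400/610)×340 + (610/2)×17.1 = £13,042.62 + £5,215.50 = £18,258.12.
Excess = £18,258.12 − £16,495.31 = £1,762.81.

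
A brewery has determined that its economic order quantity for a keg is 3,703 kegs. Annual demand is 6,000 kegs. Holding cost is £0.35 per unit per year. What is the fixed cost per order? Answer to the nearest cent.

S ≈ £399.94

Squaring Q* = √(2DS/H) gives Q*² = 2DS/H.
From Q* = √(2DS/H): S = Q*²H / (2D) = 3,703² × 0.35 / (2 × 6,000) = 399.9394.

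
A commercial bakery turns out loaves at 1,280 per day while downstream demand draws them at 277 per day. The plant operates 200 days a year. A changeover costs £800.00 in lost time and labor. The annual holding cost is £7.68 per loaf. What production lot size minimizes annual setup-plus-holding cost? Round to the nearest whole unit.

Q* ≈ 3,838 loaves

Annual demand D = 277 × 200 = 55,400.
Production build-up factor (1 − d/p) = 1 − 277/1,280 = 0.7836.
Q* = √(2DS / (H(1 − d/p))) = √(2 × 55,400 × 800 / (7.68 × 0.7836)).
= √(88,640,000 / 6.018) ≈ 3837.857.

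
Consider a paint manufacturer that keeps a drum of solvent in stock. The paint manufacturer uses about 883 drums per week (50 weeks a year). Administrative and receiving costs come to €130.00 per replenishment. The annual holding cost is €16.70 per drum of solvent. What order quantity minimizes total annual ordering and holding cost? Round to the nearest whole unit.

Annual demand D = 883 × 50 = 44,150.
EOQ = √(2DS / H) = √(2 × 44,150 × 130 / 16.7).
= √(11,479,000 / 16.7) = √687,365.2695 ≈ 829.075.

Q* ≈ 829 drums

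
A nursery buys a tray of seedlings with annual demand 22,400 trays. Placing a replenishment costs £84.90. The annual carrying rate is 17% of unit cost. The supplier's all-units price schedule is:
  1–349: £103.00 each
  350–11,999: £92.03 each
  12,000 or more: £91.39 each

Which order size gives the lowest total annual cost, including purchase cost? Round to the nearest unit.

Q* ≈ 493 trays

Holding cost per unit per year at price C is H = 0.17·C.
For each price level, check whether its EOQ is feasible; otherwise the best quantity at that price is the breakpoint.
Tier 1 (£103.00): EOQ = 466.1 exceeds tier's upper bound 349, so this tier is dominated.
EOQ at £92.03 = 493.1 (feasible in tier 2): TC = 22,400×£92.03 + (22,400/493.1)×84.9 + (493.1/2)×0.17×£92.03 = £2,069,186.04.
EOQ at £91.39 = 494.8 < 12000, so use break Q=12000: TC = 22,400×£91.39 + (22,400/12000.0)×84.9 + (12000.0/2)×0.17×£91.39 = £2,140,512.28.
Lowest total cost is £2,069,186.04 at Q = 493.1.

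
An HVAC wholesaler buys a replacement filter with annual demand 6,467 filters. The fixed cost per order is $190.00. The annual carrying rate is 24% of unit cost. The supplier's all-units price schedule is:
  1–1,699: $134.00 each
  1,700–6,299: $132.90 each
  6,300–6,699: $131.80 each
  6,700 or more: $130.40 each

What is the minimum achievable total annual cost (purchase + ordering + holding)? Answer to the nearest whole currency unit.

TC* ≈ $875,468

Holding cost per unit per year at price C is H = 0.24·C.
For each price level, check whether its EOQ is feasible; otherwise the best quantity at that price is the breakpoint.
EOQ at $134.00 = 276.4 (feasible in tier 1): TC = 6,467×$134.00 + (6,467/276.4)×190 + (276.4/2)×0.24×$134.00 = $875,467.99.
EOQ at $132.90 = 277.6 < 1700, so use break Q=1700: TC = 6,467×$132.90 + (6,467/1700.0)×190 + (1700.0/2)×0.24×$132.90 = $887,298.68.
EOQ at $131.80 = 278.7 < 6300, so use break Q=6300: TC = 6,467×$131.80 + (6,467/6300.0)×190 + (6300.0/2)×0.24×$131.80 = $952,186.44.
EOQ at $130.40 = 280.2 < 6700, so use break Q=6700: TC = 6,467×$130.40 + (6,467/6700.0)×190 + (6700.0/2)×0.24×$130.40 = $948,321.79.
Lowest total cost among the candidates is at Q = 276.4.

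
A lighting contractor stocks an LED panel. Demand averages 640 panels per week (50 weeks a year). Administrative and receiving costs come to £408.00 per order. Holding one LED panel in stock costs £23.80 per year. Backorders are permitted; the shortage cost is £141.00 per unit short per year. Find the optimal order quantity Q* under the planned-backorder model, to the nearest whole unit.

Annual demand D = 640 × 50 = 32,000.
With planned backorders, Q* = √(2DS/H) · √((H+B)/B).
√(2DS/H) = √(2 × 32,000 × 408 / 23.8) = 1047.446.
√((H+B)/B) = √((23.8+141)/141) = 1.0811.
Q* ≈ 1132.402.

Q* ≈ 1,132 panels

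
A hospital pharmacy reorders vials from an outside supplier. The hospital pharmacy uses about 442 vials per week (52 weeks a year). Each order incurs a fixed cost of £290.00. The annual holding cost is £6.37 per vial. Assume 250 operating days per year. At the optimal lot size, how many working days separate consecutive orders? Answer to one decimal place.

T ≈ 15.7 days

Annual demand D = 442 × 52 = 22,984.
EOQ = √(2DS/H) = √(2 × 22,984 × 290 / 6.37) ≈ 1446.63.
Cycle time = Q*/D × 250 = 1446.63 / 22,984 × 250 ≈ 15.735 days.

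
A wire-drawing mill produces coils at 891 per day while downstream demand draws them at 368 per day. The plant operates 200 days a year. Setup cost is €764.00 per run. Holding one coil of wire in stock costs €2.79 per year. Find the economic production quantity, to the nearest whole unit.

Q* ≈ 8,287 coils

Annual demand D = 368 × 200 = 73,600.
Production build-up factor (1 − d/p) = 1 − 368/891 = 0.5870.
Q* = √(2DS / (H(1 − d/p))) = √(2 × 73,600 × 764 / (2.79 × 0.5870)).
= √(112,460,800 / 1.6377) ≈ 8286.793.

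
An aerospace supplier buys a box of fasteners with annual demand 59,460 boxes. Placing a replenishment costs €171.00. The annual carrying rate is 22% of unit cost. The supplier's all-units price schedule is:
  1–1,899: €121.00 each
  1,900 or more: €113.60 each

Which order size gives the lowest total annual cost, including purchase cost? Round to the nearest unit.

Q* ≈ 1,900 boxes

Holding cost per unit per year at price C is H = 0.22·C.
For each price level, check whether its EOQ is feasible; otherwise the best quantity at that price is the breakpoint.
EOQ at €121.00 = 874.0 (feasible in tier 1): TC = 59,460×€121.00 + (59,460/874.0)×171 + (874.0/2)×0.22×€121.00 = €7,217,926.42.
EOQ at €113.60 = 902.0 < 1900, so use break Q=1900: TC = 59,460×€113.60 + (59,460/1900.0)×171 + (1900.0/2)×0.22×€113.60 = €6,783,749.80.
Lowest total cost is €6,783,749.80 at Q = 1900.0.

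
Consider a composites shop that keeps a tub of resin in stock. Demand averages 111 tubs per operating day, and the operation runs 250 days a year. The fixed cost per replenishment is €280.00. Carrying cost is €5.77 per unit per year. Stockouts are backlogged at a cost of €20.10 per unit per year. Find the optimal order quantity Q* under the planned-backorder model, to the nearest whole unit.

Annual demand D = 111 × 250 = 27,750.
With planned backorders, Q* = √(2DS/H) · √((H+B)/B).
√(2DS/H) = √(2 × 27,750 × 280 / 5.77) = 1641.110.
√((H+B)/B) = √((5.77+20.1)/20.1) = 1.1345.
Q* ≈ 1861.820.

Q* ≈ 1,862 tubs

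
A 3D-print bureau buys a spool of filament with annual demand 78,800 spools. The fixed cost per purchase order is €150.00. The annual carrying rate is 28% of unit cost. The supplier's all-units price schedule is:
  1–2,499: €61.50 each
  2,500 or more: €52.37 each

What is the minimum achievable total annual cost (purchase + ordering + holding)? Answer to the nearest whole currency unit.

Holding cost per unit per year at price C is H = 0.28·C.
For each price level, check whether its EOQ is feasible; otherwise the best quantity at that price is the breakpoint.
EOQ at €61.50 = 1171.7 (feasible in tier 1): TC = 78,800×€61.50 + (78,800/1171.7)×150 + (1171.7/2)×0.28×€61.50 = €4,866,376.24.
EOQ at €52.37 = 1269.7 < 2500, so use break Q=2500: TC = 78,800×€52.37 + (78,800/2500.0)×150 + (2500.0/2)×0.28×€52.37 = €4,149,813.50.
Lowest total cost among the candidates is at Q = 2500.0.

TC* ≈ €4,149,814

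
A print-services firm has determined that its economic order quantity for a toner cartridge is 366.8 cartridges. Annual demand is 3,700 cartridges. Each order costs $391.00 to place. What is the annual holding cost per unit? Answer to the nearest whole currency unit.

The basic EOQ model gives Q* = √(2DS/H); rearrange for the unknown.
From Q* = √(2DS/H): H = 2DS / Q*² = 2 × 3,700 × 391 / 366.8² = 21.5055.

H ≈ $22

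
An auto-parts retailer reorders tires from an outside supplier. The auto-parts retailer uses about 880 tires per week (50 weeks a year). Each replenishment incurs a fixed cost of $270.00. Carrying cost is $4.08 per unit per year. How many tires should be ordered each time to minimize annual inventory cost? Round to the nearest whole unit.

Q* ≈ 2,413 tires

Annual demand D = 880 × 50 = 44,000.
EOQ = √(2DS / H) = √(2 × 44,000 × 270 / 4.08).
= √(23,760,000 / 4.08) = √5,823,529.4118 ≈ 2413.199.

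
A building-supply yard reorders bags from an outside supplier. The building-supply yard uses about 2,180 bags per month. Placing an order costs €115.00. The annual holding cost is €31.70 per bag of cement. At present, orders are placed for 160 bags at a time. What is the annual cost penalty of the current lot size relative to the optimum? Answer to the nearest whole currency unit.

Extra cost ≈ €7,528 per year

Annual demand D = 2,180 × 12 = 26,160.
EOQ = √(2DS/H) = √(2 × 26,160 × 115 / 31.7) ≈ 435.67.
Cost at Q* = (D/Q*)S + (Q*/2)H = √(2DSH) ≈ €13,810.60.
Cost at Q = 160: (26,160/160)×115 + (160/2)×31.7 = €18,802.50 + €2,536.00 = €21,338.50.
Excess = €21,338.50 − €13,810.60 = €7,527.90.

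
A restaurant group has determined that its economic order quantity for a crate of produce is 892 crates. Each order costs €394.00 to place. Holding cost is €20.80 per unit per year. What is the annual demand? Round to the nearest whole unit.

D ≈ 21,002 crates per year

The basic EOQ model gives Q* = √(2DS/H); rearrange for the unknown.
From Q* = √(2DS/H): D = Q*²H / (2S) = 892² × 20.8 / (2 × 394) = 21002.298.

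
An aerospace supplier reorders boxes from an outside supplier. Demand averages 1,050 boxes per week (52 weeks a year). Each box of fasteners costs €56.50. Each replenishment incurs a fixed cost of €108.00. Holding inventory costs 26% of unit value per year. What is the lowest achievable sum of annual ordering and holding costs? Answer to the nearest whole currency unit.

TC* ≈ €13,162

Annual demand D = 1,050 × 52 = 54,600.
Holding cost H = 0.26 × €56.50 = €14.6900 per unit per year.
The optimal lot size = √(2DS/H) = √(2 × 54,600 × 108 / 14.69) ≈ 896.01.
At the optimum the two cost components are equal, so total cost = 2·(Q*/2)H = Q*·H.
Minimum total = √(2DSH) = √(2 × 54,600 × 108 × 14.69) ≈ 13162.370.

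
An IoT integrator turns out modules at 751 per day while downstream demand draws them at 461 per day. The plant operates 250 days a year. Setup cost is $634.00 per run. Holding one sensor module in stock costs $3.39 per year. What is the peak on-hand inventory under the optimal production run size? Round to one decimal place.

Annual demand D = 461 × 250 = 115,250.
Production build-up factor (1 − d/p) = 1 − 461/751 = 0.3862.
Q* = √(2DS / (H(1 − d/p))) = √(2 × 115,250 × 634 / (3.39 × 0.3862)).
= √(146,137,000 / 1.3091) ≈ 10565.772.
Maximum inventory = Q*(1 − d/p) = 10565.772 × 0.3862 ≈ 4079.992.

I_max ≈ 4,080.0 modules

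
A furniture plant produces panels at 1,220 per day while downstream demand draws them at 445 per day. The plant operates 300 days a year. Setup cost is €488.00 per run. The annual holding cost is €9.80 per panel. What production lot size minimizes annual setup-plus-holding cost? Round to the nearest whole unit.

Q* ≈ 4,575 panels

Annual demand D = 445 × 300 = 133,500.
Production build-up factor (1 − d/p) = 1 − 445/1,220 = 0.6352.
Q* = √(2DS / (H(1 − d/p))) = √(2 × 133,500 × 488 / (9.8 × 0.6352)).
= √(130,296,000 / 6.2254) ≈ 4574.900.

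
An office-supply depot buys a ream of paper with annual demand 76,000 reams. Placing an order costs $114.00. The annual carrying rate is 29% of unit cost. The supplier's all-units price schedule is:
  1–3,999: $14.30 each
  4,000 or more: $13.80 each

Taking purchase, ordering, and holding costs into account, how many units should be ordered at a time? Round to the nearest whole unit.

Q* ≈ 4,000 reams

Holding cost per unit per year at price C is H = 0.29·C.
Evaluate total cost at each tier's feasible EOQ or, if the EOQ is below the tier, at the tier's minimum quantity.
EOQ at $14.30 = 2044.1 (feasible in tier 1): TC = 76,000×$14.30 + (76,000/2044.1)×114 + (2044.1/2)×0.29×$14.30 = $1,095,276.98.
EOQ at $13.80 = 2080.8 < 4000, so use break Q=4000: TC = 76,000×$13.80 + (76,000/4000.0)×114 + (4000.0/2)×0.29×$13.80 = $1,058,970.00.
Lowest total cost is $1,058,970.00 at Q = 4000.0.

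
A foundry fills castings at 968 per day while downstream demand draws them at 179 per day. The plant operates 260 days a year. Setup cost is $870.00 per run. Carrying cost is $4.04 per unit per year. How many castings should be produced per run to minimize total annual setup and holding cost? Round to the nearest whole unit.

Annual demand D = 179 × 260 = 46,540.
Production build-up factor (1 − d/p) = 1 − 179/968 = 0.8151.
Q* = √(2DS / (H(1 − d/p))) = √(2 × 46,540 × 870 / (4.04 × 0.8151)).
= √(80,979,600 / 3.2929) ≈ 4959.025.

Q* ≈ 4,959 castings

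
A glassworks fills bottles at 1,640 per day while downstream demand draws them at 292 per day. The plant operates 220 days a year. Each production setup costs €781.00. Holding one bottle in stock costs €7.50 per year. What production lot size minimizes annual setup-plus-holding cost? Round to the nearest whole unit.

Annual demand D = 292 × 220 = 64,240.
Production build-up factor (1 − d/p) = 1 − 292/1,640 = 0.8220.
Q* = √(2DS / (H(1 − d/p))) = √(2 × 64,240 × 781 / (7.5 × 0.8220)).
= √(100,342,880 / 6.1646) ≈ 4034.499.

Q* ≈ 4,034 bottles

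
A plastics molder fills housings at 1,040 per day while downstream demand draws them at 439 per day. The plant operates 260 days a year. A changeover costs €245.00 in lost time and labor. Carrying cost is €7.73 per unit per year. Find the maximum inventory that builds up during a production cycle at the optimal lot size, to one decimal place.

I_max ≈ 2,044.8 housings

Annual demand D = 439 × 260 = 114,140.
Production build-up factor (1 − d/p) = 1 − 439/1,040 = 0.5779.
Q* = √(2DS / (H(1 − d/p))) = √(2 × 114,140 × 245 / (7.73 × 0.5779)).
= √(55,928,600 / 4.467) ≈ 3538.398.
Maximum inventory = Q*(1 − d/p) = 3538.398 × 0.5779 ≈ 2044.786.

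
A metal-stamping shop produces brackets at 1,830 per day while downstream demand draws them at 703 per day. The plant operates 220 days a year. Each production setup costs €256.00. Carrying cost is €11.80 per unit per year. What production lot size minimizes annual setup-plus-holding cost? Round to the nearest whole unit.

Q* ≈ 3,301 brackets

Annual demand D = 703 × 220 = 154,660.
Production build-up factor (1 − d/p) = 1 − 703/1,830 = 0.6158.
Q* = √(2DS / (H(1 − d/p))) = √(2 × 154,660 × 256 / (11.8 × 0.6158)).
= √(79,185,920 / 7.267) ≈ 3301.008.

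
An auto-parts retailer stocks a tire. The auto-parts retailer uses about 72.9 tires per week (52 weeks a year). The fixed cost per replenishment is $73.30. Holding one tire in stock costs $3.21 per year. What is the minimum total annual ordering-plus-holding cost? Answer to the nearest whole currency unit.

Annual demand D = 72.9 × 52 = 3,790.8.
The optimal lot size = √(2DS/H) = √(2 × 3,790.8 × 73.3 / 3.21) ≈ 416.08.
At Q*, ordering cost (D/Q*)S equals holding cost (Q*/2)H, each = √(DSH/2).
Minimum total = √(2DSH) = √(2 × 3,790.8 × 73.3 × 3.21) ≈ 1335.626.

TC* ≈ $1,336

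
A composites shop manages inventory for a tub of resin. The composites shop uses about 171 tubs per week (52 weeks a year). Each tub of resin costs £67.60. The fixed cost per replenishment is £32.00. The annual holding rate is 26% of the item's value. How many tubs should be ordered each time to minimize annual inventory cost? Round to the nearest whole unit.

Q* ≈ 180 tubs

Annual demand D = 171 × 52 = 8,892.
Holding cost H = 0.26 × £67.60 = £17.5760 per unit per year.
EOQ = √(2DS / H) = √(2 × 8,892 × 32 / 17.576).
= √(569,088 / 17.576) = √32,378.6982 ≈ 179.941.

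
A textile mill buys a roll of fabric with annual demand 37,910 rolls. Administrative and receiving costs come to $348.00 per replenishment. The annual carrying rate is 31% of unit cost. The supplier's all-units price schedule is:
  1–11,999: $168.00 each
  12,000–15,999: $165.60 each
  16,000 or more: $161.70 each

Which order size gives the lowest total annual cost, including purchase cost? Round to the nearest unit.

Q* ≈ 712 rolls

Holding cost per unit per year at price C is H = 0.31·C.
For each price level, check whether its EOQ is feasible; otherwise the best quantity at that price is the breakpoint.
EOQ at $168.00 = 711.8 (feasible in tier 1): TC = 37,910×$168.00 + (37,910/711.8)×348 + (711.8/2)×0.31×$168.00 = $6,405,949.52.
EOQ at $165.60 = 716.9 < 12000, so use break Q=12000: TC = 37,910×$165.60 + (37,910/12000.0)×348 + (12000.0/2)×0.31×$165.60 = $6,587,011.39.
EOQ at $161.70 = 725.5 < 16000, so use break Q=16000: TC = 37,910×$161.70 + (37,910/16000.0)×348 + (16000.0/2)×0.31×$161.70 = $6,531,887.54.
Lowest total cost is $6,405,949.52 at Q = 711.8.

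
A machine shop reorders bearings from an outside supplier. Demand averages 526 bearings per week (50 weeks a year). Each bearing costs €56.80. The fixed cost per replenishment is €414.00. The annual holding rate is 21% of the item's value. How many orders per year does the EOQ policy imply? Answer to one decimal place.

N ≈ 19.5 orders per year

Annual demand D = 526 × 50 = 26,300.
Holding cost H = 0.21 × €56.80 = €11.9280 per unit per year.
Q* = √(2DS/H) = √(2 × 26,300 × 414 / 11.928) ≈ 1351.17.
Orders per year = D / Q* = 26,300 / 1351.17 ≈ 19.465.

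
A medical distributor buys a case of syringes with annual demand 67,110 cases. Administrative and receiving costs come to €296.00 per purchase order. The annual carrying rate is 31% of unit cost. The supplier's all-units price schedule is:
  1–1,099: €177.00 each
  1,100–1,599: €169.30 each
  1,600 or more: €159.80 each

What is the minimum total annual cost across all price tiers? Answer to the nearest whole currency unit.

TC* ≈ €10,776,224

Holding cost per unit per year at price C is H = 0.31·C.
For each price level, check whether its EOQ is feasible; otherwise the best quantity at that price is the breakpoint.
EOQ at €177.00 = 850.9 (feasible in tier 1): TC = 67,110×€177.00 + (67,110/850.9)×296 + (850.9/2)×0.31×€177.00 = €11,925,159.79.
EOQ at €169.30 = 870.1 < 1100, so use break Q=1100: TC = 67,110×€169.30 + (67,110/1100.0)×296 + (1100.0/2)×0.31×€169.30 = €11,408,647.34.
EOQ at €159.80 = 895.5 < 1600, so use break Q=1600: TC = 67,110×€159.80 + (67,110/1600.0)×296 + (1600.0/2)×0.31×€159.80 = €10,776,223.75.
Lowest total cost among the candidates is at Q = 1600.0.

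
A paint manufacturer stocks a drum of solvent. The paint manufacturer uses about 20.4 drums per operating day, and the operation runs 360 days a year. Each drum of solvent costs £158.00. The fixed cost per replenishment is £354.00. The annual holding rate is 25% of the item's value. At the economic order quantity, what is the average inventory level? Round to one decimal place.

Annual demand D = 20.4 × 360 = 7,344.
Holding cost H = 0.25 × £158.00 = £39.5000 per unit per year.
EOQ = √(2DS/H) = √(2 × 7,344 × 354 / 39.5) ≈ 362.81.
Average inventory = Q*/2 ≈ 362.81 / 2 = 181.407.

Average inventory ≈ 181.4 drums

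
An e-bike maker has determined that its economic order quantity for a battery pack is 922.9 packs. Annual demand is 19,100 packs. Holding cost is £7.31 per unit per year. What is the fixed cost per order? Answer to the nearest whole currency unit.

S ≈ £163

The basic EOQ model gives Q* = √(2DS/H); rearrange for the unknown.
From Q* = √(2DS/H): S = Q*²H / (2D) = 922.9² × 7.31 / (2 × 19,100) = 162.9909.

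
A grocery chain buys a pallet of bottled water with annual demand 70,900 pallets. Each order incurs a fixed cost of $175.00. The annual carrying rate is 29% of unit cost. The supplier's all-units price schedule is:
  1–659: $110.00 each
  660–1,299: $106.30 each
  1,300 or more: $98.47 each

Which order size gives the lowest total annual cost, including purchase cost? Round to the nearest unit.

Holding cost per unit per year at price C is H = 0.29·C.
For each price level, check whether its EOQ is feasible; otherwise the best quantity at that price is the breakpoint.
Tier 1 ($110.00): EOQ = 882.0 exceeds tier's upper bound 659, so this tier is dominated.
EOQ at $106.30 = 897.2 (feasible in tier 2): TC = 70,900×$106.30 + (70,900/897.2)×175 + (897.2/2)×0.29×$106.30 = $7,564,328.13.
EOQ at $98.47 = 932.2 < 1300, so use break Q=1300: TC = 70,900×$98.47 + (70,900/1300.0)×175 + (1300.0/2)×0.29×$98.47 = $7,009,628.83.
Lowest total cost is $7,009,628.83 at Q = 1300.0.

Q* ≈ 1,300 pallets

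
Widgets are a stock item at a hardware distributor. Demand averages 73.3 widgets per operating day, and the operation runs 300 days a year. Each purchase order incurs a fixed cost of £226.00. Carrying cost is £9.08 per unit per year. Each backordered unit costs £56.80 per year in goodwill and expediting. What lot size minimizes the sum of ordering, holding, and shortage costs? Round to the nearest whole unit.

Q* ≈ 1,127 widgets

Annual demand D = 73.3 × 300 = 21,990.
With planned backorders, Q* = √(2DS/H) · √((H+B)/B).
√(2DS/H) = √(2 × 21,990 × 226 / 9.08) = 1046.258.
√((H+B)/B) = √((9.08+56.8)/56.8) = 1.0770.
Q* ≈ 1126.786.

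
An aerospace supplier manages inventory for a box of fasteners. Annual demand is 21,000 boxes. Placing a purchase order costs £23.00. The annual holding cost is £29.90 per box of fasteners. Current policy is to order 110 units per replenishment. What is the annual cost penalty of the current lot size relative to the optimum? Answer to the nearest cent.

Extra cost ≈ £661.08 per year

EOQ = √(2DS/H) = √(2 × 21,000 × 23 / 29.9) ≈ 179.74.
Cost at Q* = (D/Q*)S + (Q*/2)H = √(2DSH) ≈ £5,374.33.
Cost at Q = 110: (21,000/110)×23 + (110/2)×29.9 = £4,390.91 + £1,644.50 = £6,035.41.
Excess = £6,035.41 − £5,374.33 = £661.08.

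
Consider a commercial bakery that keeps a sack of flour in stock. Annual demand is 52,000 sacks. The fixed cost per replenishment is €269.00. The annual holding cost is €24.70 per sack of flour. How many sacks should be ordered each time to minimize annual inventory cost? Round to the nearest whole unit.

EOQ = √(2DS / H) = √(2 × 52,000 × 269 / 24.7).
= √(27,976,000 / 24.7) = √1,132,631.5789 ≈ 1064.252.

Q* ≈ 1,064 sacks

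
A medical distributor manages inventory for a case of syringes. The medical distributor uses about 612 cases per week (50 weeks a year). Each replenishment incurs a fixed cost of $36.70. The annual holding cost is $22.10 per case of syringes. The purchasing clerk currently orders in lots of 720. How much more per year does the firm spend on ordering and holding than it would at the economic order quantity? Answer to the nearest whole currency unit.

Annual demand D = 612 × 50 = 30,600.
EOQ = √(2DS/H) = √(2 × 30,600 × 36.7 / 22.1) ≈ 318.80.
Cost at Q* = (D/Q*)S + (Q*/2)H = √(2DSH) ≈ $7,045.39.
Cost at Q = 720: (30,600/720)×36.7 + (720/2)×22.1 = $1,559.75 + $7,956.00 = $9,515.75.
Excess = $9,515.75 − $7,045.39 = $2,470.36.

Extra cost ≈ $2,470 per year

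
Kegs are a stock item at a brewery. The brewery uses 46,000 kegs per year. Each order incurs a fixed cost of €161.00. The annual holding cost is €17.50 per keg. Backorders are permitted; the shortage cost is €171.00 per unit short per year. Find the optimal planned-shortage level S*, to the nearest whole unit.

With planned backorders, Q* = √(2DS/H) · √((H+B)/B).
√(2DS/H) = √(2 × 46,000 × 161 / 17.5) = 920.000.
√((H+B)/B) = √((17.5+171)/171) = 1.0499.
Q* ≈ 965.930.
S* = Q* · H/(H+B) = 965.930 × 17.5/188.5 ≈ 89.675.

S* ≈ 90 kegs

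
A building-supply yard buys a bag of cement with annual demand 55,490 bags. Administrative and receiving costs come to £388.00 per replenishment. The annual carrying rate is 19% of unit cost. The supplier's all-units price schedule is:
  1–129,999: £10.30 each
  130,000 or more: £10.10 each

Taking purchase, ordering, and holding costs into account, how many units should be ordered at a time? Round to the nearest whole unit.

Q* ≈ 4,691 bags

Holding cost per unit per year at price C is H = 0.19·C.
Candidates are each tier's EOQ (if it falls in that tier) and each price-break quantity.
EOQ at £10.30 = 4690.8 (feasible in tier 1): TC = 55,490×£10.30 + (55,490/4690.8)×388 + (4690.8/2)×0.19×£10.30 = £580,726.81.
EOQ at £10.10 = 4737.0 < 130000, so use break Q=130000: TC = 55,490×£10.10 + (55,490/130000.0)×388 + (130000.0/2)×0.19×£10.10 = £685,349.62.
Lowest total cost is £580,726.81 at Q = 4690.8.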